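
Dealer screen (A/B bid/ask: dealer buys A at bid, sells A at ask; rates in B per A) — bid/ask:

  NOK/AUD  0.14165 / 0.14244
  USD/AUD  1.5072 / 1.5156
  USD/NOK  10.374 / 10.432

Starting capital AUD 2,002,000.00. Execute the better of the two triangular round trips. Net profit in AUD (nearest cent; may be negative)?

Net profit: AUD 28,651.59

Best loop AUD → NOK → USD → AUD:
AUD 2,002,000.00 ÷ 0.14244 (buy NOK at ask) = NOK 14,055,040.72
NOK 14,055,040.72 ÷ 10.432 (buy USD at ask) = USD 1,347,300.68
USD 1,347,300.68 × 1.5072 (sell USD at bid) = AUD 2,030,651.59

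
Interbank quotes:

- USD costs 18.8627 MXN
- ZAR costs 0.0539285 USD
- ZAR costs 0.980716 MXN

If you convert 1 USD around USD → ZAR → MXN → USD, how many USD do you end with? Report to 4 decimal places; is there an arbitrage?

Around USD → ZAR → MXN → USD: 1 ÷ 0.0539285 × 0.980716 ÷ 18.8627 = 0.964098
Product < 1; profitable direction is USD → MXN → ZAR → USD.

0.9641 (arbitrage exists)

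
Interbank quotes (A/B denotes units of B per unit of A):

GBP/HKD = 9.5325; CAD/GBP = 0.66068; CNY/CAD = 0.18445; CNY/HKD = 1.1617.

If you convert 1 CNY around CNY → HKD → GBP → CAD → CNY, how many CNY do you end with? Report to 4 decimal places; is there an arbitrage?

Around CNY → HKD → GBP → CAD → CNY: 1 × 1.1617 ÷ 9.5325 ÷ 0.66068 ÷ 0.18445 = 1.000040
Product ≈ 1 (deviation 0.004%, within rounding noise).

1.0000 (no arbitrage)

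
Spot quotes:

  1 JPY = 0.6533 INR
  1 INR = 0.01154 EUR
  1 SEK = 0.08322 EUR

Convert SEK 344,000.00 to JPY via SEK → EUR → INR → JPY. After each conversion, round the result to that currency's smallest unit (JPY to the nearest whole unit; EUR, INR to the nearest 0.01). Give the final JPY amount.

JPY 3,797,237

SEK 344,000.00 × 0.08322 = EUR 28,627.68
EUR 28,627.68 ÷ 0.01154 = INR 2,480,734.84
INR 2,480,734.84 ÷ 0.6533 = JPY 3,797,237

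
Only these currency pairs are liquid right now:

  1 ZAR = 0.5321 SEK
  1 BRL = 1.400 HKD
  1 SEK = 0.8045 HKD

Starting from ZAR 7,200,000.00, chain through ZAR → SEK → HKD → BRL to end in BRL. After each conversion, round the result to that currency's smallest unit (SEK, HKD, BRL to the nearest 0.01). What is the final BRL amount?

ZAR 7,200,000.00 × 0.5321 = SEK 3,831,120.00
SEK 3,831,120.00 × 0.8045 = HKD 3,082,136.04
HKD 3,082,136.04 ÷ 1.400 = BRL 2,201,525.74

BRL 2,201,525.74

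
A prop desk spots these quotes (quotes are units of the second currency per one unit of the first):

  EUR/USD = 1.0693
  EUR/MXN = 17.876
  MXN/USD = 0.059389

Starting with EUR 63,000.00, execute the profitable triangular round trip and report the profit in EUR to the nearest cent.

Profitable loop is EUR → USD → MXN → EUR:
EUR 63,000.00 × 1.0693 = USD 67,365.90
USD 67,365.90 ÷ 0.059389 = MXN 1,134,316.12
MXN 1,134,316.12 ÷ 17.876 = EUR 63,454.69
Profit = EUR 63,454.69 − EUR 63,000.00

Profit: EUR 454.69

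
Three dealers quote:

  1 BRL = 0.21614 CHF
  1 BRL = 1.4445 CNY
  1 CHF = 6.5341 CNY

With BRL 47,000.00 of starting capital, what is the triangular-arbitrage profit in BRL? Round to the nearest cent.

Profitable loop is BRL → CNY → CHF → BRL:
BRL 47,000.00 × 1.4445 = CNY 67,891.50
CNY 67,891.50 ÷ 6.5341 = CHF 10,390.34
CHF 10,390.34 ÷ 0.21614 = BRL 48,072.25
Profit = BRL 48,072.25 − BRL 47,000.00

Profit: BRL 1,072.25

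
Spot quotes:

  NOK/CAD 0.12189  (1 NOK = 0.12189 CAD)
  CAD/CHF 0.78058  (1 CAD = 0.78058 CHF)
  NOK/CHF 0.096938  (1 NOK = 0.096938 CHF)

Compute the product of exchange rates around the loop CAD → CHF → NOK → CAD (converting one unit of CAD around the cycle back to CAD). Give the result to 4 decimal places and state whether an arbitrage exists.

0.9815 (arbitrage exists)

Around CAD → CHF → NOK → CAD: 1 × 0.78058 ÷ 0.096938 × 0.12189 = 0.981503
Product < 1; profitable direction is CAD → NOK → CHF → CAD.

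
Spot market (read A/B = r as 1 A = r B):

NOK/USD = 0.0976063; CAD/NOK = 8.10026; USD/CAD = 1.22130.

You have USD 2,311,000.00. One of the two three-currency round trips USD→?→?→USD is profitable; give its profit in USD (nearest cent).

Profit: USD 82,320.05

Profitable loop is USD → NOK → CAD → USD:
USD 2,311,000.00 ÷ 0.0976063 = NOK 23,676,750.37
NOK 23,676,750.37 ÷ 8.10026 = CAD 2,922,961.78
CAD 2,922,961.78 ÷ 1.22130 = USD 2,393,320.05
Profit = USD 2,393,320.05 − USD 2,311,000.00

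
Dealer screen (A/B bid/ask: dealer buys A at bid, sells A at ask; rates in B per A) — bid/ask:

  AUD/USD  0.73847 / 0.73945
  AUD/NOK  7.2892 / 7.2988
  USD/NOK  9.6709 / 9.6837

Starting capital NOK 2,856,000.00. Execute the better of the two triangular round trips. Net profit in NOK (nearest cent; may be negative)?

Net profit: NOK 51,287.16

Best loop NOK → USD → AUD → NOK:
NOK 2,856,000.00 ÷ 9.6837 (buy USD at ask) = USD 294,928.59
USD 294,928.59 ÷ 0.73945 (buy AUD at ask) = AUD 398,848.59
AUD 398,848.59 × 7.2892 (sell AUD at bid) = NOK 2,907,287.16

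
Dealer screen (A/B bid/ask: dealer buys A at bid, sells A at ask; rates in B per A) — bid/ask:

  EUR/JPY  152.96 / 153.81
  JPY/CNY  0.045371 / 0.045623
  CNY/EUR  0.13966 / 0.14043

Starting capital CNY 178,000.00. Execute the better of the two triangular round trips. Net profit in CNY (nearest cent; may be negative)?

Net profit: CNY 2,630.75

Best loop CNY → JPY → EUR → CNY:
CNY 178,000.00 ÷ 0.045623 (buy JPY at ask) = JPY 3,901,541
JPY 3,901,541 ÷ 153.81 (buy EUR at ask) = EUR 25,365.98
EUR 25,365.98 ÷ 0.14043 (buy CNY at ask) = CNY 180,630.75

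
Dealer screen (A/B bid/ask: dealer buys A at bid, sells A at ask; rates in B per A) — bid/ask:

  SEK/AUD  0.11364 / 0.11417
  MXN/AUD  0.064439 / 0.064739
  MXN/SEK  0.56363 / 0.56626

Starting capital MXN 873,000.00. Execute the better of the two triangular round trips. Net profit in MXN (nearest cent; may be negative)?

Net result: MXN -2,847.94 (no profitable arbitrage after spreads)

Best loop MXN → AUD → SEK → MXN:
MXN 873,000.00 × 0.064439 (sell MXN at bid) = AUD 56,255.25
AUD 56,255.25 ÷ 0.11417 (buy SEK at ask) = SEK 492,732.30
SEK 492,732.30 ÷ 0.56626 (buy MXN at ask) = MXN 870,152.06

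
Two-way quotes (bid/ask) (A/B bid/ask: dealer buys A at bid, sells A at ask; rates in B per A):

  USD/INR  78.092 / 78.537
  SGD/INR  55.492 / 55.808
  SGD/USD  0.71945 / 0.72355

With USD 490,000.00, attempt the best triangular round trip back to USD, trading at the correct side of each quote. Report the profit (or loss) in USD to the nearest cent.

Net profit: USD 3,295.08

Best loop USD → INR → SGD → USD:
USD 490,000.00 × 78.092 (sell USD at bid) = INR 38,265,080.00
INR 38,265,080.00 ÷ 55.808 (buy SGD at ask) = SGD 685,655.82
SGD 685,655.82 × 0.71945 (sell SGD at bid) = USD 493,295.08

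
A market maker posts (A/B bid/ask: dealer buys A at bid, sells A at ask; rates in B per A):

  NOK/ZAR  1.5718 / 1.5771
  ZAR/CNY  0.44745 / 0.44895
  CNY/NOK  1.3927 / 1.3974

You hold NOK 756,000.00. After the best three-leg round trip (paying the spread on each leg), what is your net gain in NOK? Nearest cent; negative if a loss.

Best loop NOK → CNY → ZAR → NOK:
NOK 756,000.00 ÷ 1.3974 (buy CNY at ask) = CNY 541,004.72
CNY 541,004.72 ÷ 0.44895 (buy ZAR at ask) = ZAR 1,205,044.49
ZAR 1,205,044.49 ÷ 1.5771 (buy NOK at ask) = NOK 764,088.83

Net profit: NOK 8,088.83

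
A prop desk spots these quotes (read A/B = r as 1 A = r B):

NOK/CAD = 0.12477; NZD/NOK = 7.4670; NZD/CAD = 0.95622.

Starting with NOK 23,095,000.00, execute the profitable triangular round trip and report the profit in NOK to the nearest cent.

Profit: NOK 608,881.27

Profitable loop is NOK → NZD → CAD → NOK:
NOK 23,095,000.00 ÷ 7.4670 = NZD 3,092,942.28
NZD 3,092,942.28 × 0.95622 = CAD 2,957,533.27
CAD 2,957,533.27 ÷ 0.12477 = NOK 23,703,881.27
Profit = NOK 23,703,881.27 − NOK 23,095,000.00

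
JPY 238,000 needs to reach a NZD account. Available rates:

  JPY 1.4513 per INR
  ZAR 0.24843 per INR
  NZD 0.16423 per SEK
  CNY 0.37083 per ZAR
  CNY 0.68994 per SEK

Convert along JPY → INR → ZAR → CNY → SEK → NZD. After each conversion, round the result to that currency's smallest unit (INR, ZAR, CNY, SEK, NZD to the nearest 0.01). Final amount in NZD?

NZD 3,596.17

JPY 238,000 ÷ 1.4513 = INR 163,990.90
INR 163,990.90 × 0.24843 = ZAR 40,740.26
ZAR 40,740.26 × 0.37083 = CNY 15,107.71
CNY 15,107.71 ÷ 0.68994 = SEK 21,897.14
SEK 21,897.14 × 0.16423 = NZD 3,596.17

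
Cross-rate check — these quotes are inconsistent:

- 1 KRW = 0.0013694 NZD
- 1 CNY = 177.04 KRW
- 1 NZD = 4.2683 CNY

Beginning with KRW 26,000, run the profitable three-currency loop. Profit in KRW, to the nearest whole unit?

Profit: KRW 905

Profitable loop is KRW → NZD → CNY → KRW:
KRW 26,000 × 0.0013694 = NZD 35.60
NZD 35.60 × 4.2683 = CNY 151.97
CNY 151.97 × 177.04 = KRW 26,905
Profit = KRW 26,905 − KRW 26,000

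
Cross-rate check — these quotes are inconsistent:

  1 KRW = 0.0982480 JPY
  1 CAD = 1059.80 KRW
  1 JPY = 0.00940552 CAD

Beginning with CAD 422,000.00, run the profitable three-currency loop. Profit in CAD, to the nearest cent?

Profit: CAD 8,905.47

Profitable loop is CAD → JPY → KRW → CAD:
CAD 422,000.00 ÷ 0.00940552 = JPY 44,867,269
JPY 44,867,269 ÷ 0.0982480 = KRW 456,673,616
KRW 456,673,616 ÷ 1059.80 = CAD 430,905.47
Profit = CAD 430,905.47 − CAD 422,000.00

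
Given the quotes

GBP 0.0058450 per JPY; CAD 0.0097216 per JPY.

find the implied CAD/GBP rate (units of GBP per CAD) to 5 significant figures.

1 CAD ÷ 0.0097216 = 102.864 JPY
102.864 JPY × 0.0058450 = 0.601238 GBP

CAD/GBP = 0.60124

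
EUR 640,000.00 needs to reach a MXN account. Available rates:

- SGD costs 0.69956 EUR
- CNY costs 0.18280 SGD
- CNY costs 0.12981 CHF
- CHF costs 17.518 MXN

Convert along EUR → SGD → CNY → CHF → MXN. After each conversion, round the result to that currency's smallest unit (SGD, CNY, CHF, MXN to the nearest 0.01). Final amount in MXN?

MXN 11,380,765.78

EUR 640,000.00 ÷ 0.69956 = SGD 914,860.77
SGD 914,860.77 ÷ 0.18280 = CNY 5,004,708.81
CNY 5,004,708.81 × 0.12981 = CHF 649,661.25
CHF 649,661.25 × 17.518 = MXN 11,380,765.78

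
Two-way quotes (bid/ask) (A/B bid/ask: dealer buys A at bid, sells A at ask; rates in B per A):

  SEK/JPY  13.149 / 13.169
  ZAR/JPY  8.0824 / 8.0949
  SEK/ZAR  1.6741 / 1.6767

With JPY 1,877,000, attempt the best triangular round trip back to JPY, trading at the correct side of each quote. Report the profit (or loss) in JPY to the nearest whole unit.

Best loop JPY → SEK → ZAR → JPY:
JPY 1,877,000 ÷ 13.169 (buy SEK at ask) = SEK 142,531.70
SEK 142,531.70 × 1.6741 (sell SEK at bid) = ZAR 238,612.32
ZAR 238,612.32 × 8.0824 (sell ZAR at bid) = JPY 1,928,560

Net profit: JPY 51,560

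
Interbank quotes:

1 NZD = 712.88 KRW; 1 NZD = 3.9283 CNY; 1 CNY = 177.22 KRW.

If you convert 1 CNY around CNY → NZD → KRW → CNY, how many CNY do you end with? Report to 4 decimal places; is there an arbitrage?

1.0240 (arbitrage exists)

Around CNY → NZD → KRW → CNY: 1 ÷ 3.9283 × 712.88 ÷ 177.22 = 1.023998
Product > 1; profitable direction is CNY → NZD → KRW → CNY.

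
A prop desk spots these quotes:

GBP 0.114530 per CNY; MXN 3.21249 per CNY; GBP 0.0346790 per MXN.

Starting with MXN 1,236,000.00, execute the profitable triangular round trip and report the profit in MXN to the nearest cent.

Profit: MXN 34,660.07

Profitable loop is MXN → CNY → GBP → MXN:
MXN 1,236,000.00 ÷ 3.21249 = CNY 384,748.28
CNY 384,748.28 × 0.114530 = GBP 44,065.22
GBP 44,065.22 ÷ 0.0346790 = MXN 1,270,660.07
Profit = MXN 1,270,660.07 − MXN 1,236,000.00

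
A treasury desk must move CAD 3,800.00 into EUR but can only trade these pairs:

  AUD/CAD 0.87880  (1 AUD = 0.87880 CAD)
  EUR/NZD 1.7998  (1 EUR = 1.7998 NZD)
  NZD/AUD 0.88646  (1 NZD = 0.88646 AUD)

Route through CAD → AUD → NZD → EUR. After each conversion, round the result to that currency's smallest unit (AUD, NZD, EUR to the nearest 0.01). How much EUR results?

CAD 3,800.00 ÷ 0.87880 = AUD 4,324.08
AUD 4,324.08 ÷ 0.88646 = NZD 4,877.92
NZD 4,877.92 ÷ 1.7998 = EUR 2,710.26

EUR 2,710.26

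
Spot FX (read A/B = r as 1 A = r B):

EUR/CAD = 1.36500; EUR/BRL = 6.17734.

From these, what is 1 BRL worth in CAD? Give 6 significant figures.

BRL/CAD = 0.220969

1 BRL ÷ 6.17734 = 0.161882 EUR
0.161882 EUR × 1.36500 = 0.220969 CAD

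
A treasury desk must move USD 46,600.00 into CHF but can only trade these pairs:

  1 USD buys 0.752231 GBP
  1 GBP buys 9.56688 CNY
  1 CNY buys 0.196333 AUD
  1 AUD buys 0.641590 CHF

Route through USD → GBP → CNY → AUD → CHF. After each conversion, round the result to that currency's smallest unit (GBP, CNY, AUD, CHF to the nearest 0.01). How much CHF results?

CHF 42,243.34

USD 46,600.00 × 0.752231 = GBP 35,053.96
GBP 35,053.96 × 9.56688 = CNY 335,357.03
CNY 335,357.03 × 0.196333 = AUD 65,841.65
AUD 65,841.65 × 0.641590 = CHF 42,243.34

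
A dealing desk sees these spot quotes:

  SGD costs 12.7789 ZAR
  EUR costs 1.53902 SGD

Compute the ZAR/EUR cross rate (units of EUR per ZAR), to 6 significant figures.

1 ZAR ÷ 12.7789 = 0.078254 SGD
0.078254 SGD ÷ 1.53902 = 0.0508466 EUR

ZAR/EUR = 0.0508466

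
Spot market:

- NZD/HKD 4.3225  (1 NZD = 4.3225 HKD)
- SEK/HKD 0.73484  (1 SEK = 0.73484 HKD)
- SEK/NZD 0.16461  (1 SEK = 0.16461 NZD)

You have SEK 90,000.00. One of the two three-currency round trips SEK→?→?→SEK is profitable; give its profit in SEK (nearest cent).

Profit: SEK 2,948.86

Profitable loop is SEK → HKD → NZD → SEK:
SEK 90,000.00 × 0.73484 = HKD 66,135.60
HKD 66,135.60 ÷ 4.3225 = NZD 15,300.31
NZD 15,300.31 ÷ 0.16461 = SEK 92,948.86
Profit = SEK 92,948.86 − SEK 90,000.00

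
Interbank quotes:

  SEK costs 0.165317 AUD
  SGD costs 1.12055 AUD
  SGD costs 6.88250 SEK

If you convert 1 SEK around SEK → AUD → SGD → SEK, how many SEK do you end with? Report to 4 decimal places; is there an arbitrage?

Around SEK → AUD → SGD → SEK: 1 × 0.165317 ÷ 1.12055 × 6.88250 = 1.015389
Product > 1; profitable direction is SEK → AUD → SGD → SEK.

1.0154 (arbitrage exists)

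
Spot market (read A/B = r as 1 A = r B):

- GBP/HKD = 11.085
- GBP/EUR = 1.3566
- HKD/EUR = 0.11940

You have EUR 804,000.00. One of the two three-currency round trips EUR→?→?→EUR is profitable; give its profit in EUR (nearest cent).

Profitable loop is EUR → HKD → GBP → EUR:
EUR 804,000.00 ÷ 0.11940 = HKD 6,733,668.34
HKD 6,733,668.34 ÷ 11.085 = GBP 607,457.68
GBP 607,457.68 × 1.3566 = EUR 824,077.08
Profit = EUR 824,077.08 − EUR 804,000.00

Profit: EUR 20,077.08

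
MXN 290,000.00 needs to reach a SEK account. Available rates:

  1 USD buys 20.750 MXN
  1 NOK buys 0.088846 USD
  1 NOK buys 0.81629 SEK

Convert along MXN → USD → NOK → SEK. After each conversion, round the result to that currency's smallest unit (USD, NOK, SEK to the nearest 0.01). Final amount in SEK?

SEK 128,406.31

MXN 290,000.00 ÷ 20.750 = USD 13,975.90
USD 13,975.90 ÷ 0.088846 = NOK 157,304.77
NOK 157,304.77 × 0.81629 = SEK 128,406.31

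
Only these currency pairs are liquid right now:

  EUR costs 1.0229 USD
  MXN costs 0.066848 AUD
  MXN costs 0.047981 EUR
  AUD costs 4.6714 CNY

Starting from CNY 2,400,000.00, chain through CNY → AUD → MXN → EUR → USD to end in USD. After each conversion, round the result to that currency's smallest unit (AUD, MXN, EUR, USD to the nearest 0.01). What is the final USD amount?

CNY 2,400,000.00 ÷ 4.6714 = AUD 513,764.61
AUD 513,764.61 ÷ 0.066848 = MXN 7,685,564.41
MXN 7,685,564.41 × 0.047981 = EUR 368,761.07
EUR 368,761.07 × 1.0229 = USD 377,205.70

USD 377,205.70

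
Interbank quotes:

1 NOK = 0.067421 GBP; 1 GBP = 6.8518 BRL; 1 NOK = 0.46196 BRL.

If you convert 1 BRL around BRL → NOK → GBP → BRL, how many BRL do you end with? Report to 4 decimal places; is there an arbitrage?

1.0000 (no arbitrage)

Around BRL → NOK → GBP → BRL: 1 ÷ 0.46196 × 0.067421 × 6.8518 = 0.999990
Product ≈ 1 (deviation 0.001%, within rounding noise).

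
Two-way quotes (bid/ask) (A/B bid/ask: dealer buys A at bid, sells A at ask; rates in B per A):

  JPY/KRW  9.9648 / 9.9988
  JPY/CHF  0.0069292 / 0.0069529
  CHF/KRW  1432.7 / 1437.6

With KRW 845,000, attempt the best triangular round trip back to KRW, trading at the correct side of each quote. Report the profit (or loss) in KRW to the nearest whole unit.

Best loop KRW → CHF → JPY → KRW:
KRW 845,000 ÷ 1437.6 (buy CHF at ask) = CHF 587.79
CHF 587.79 ÷ 0.0069529 (buy JPY at ask) = JPY 84,538
JPY 84,538 × 9.9648 (sell JPY at bid) = KRW 842,406

Net result: KRW -2,594 (no profitable arbitrage after spreads)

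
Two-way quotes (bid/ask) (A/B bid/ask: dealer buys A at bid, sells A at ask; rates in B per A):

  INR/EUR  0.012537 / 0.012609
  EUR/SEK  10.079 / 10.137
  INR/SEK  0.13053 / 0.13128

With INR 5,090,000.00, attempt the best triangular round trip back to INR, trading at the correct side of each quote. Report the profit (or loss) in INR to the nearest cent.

Net profit: INR 108,020.99

Best loop INR → SEK → EUR → INR:
INR 5,090,000.00 × 0.13053 (sell INR at bid) = SEK 664,397.70
SEK 664,397.70 ÷ 10.137 (buy EUR at ask) = EUR 65,541.85
EUR 65,541.85 ÷ 0.012609 (buy INR at ask) = INR 5,198,020.99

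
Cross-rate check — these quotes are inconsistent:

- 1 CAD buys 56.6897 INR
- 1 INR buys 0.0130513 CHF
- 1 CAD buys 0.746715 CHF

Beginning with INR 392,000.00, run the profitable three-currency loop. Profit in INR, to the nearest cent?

Profitable loop is INR → CAD → CHF → INR:
INR 392,000.00 ÷ 56.6897 = CAD 6,914.84
CAD 6,914.84 × 0.746715 = CHF 5,163.41
CHF 5,163.41 ÷ 0.0130513 = INR 395,624.35
Profit = INR 395,624.35 − INR 392,000.00

Profit: INR 3,624.35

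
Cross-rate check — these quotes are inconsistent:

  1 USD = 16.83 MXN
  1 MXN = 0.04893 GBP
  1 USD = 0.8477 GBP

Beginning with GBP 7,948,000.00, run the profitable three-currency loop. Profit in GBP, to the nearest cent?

Profit: GBP 233,646.47

Profitable loop is GBP → MXN → USD → GBP:
GBP 7,948,000.00 ÷ 0.04893 = MXN 162,436,133.25
MXN 162,436,133.25 ÷ 16.83 = USD 9,651,582.49
USD 9,651,582.49 × 0.8477 = GBP 8,181,646.47
Profit = GBP 8,181,646.47 − GBP 7,948,000.00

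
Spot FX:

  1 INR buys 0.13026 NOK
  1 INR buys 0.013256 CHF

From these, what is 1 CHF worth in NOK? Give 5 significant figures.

1 CHF ÷ 0.013256 = 75.4375 INR
75.4375 INR × 0.13026 = 9.82649 NOK

CHF/NOK = 9.8265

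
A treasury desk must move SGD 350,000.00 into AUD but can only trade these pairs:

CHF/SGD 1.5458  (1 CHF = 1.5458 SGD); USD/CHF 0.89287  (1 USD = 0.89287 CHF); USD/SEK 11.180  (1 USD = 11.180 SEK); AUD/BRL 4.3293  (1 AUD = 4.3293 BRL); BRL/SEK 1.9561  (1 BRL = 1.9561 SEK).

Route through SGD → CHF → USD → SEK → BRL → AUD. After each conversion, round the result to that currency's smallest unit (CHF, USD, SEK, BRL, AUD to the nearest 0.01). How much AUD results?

AUD 334,780.07

SGD 350,000.00 ÷ 1.5458 = CHF 226,419.98
CHF 226,419.98 ÷ 0.89287 = USD 253,586.73
USD 253,586.73 × 11.180 = SEK 2,835,099.64
SEK 2,835,099.64 ÷ 1.9561 = BRL 1,449,363.35
BRL 1,449,363.35 ÷ 4.3293 = AUD 334,780.07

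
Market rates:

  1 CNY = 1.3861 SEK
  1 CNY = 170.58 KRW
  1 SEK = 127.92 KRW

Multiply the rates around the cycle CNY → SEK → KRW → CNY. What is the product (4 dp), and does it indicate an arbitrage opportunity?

1.0395 (arbitrage exists)

Around CNY → SEK → KRW → CNY: 1 × 1.3861 × 127.92 ÷ 170.58 = 1.039453
Product > 1; profitable direction is CNY → SEK → KRW → CNY.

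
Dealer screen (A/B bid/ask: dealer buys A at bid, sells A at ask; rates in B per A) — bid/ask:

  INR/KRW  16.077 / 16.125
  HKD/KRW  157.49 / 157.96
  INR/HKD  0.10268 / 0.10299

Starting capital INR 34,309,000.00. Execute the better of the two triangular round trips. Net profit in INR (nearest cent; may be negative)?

Best loop INR → HKD → KRW → INR:
INR 34,309,000.00 × 0.10268 (sell INR at bid) = HKD 3,522,848.12
HKD 3,522,848.12 × 157.49 (sell HKD at bid) = KRW 554,813,350
KRW 554,813,350 ÷ 16.125 (buy INR at ask) = INR 34,407,029.48

Net profit: INR 98,029.48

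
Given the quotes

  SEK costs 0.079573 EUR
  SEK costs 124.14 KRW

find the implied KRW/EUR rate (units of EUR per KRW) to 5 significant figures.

1 KRW ÷ 124.14 = 0.00805542 SEK
0.00805542 SEK × 0.079573 = 0.000640994 EUR

KRW/EUR = 0.00064099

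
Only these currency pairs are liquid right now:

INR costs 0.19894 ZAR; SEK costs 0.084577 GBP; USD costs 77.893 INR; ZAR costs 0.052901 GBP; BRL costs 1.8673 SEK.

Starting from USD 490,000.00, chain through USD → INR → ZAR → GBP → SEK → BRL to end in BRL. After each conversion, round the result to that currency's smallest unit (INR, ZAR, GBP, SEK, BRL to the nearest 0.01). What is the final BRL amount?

BRL 2,543,396.90

USD 490,000.00 × 77.893 = INR 38,167,570.00
INR 38,167,570.00 × 0.19894 = ZAR 7,593,056.38
ZAR 7,593,056.38 × 0.052901 = GBP 401,680.28
GBP 401,680.28 ÷ 0.084577 = SEK 4,749,285.03
SEK 4,749,285.03 ÷ 1.8673 = BRL 2,543,396.90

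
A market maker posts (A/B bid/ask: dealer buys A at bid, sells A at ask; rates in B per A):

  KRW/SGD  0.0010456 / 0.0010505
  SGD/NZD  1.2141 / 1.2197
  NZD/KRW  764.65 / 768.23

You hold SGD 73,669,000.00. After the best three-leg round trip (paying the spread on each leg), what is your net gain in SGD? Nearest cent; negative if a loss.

Best loop SGD → KRW → NZD → SGD:
SGD 73,669,000.00 ÷ 0.0010505 (buy KRW at ask) = KRW 70,127,558,306
KRW 70,127,558,306 ÷ 768.23 (buy NZD at ask) = NZD 91,284,587.04
NZD 91,284,587.04 ÷ 1.2197 (buy SGD at ask) = SGD 74,841,835.73

Net profit: SGD 1,172,835.73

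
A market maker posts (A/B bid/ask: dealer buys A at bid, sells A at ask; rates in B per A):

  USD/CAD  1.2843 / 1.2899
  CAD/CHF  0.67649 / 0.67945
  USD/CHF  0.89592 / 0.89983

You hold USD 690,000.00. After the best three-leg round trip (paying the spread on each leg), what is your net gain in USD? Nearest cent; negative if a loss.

Net profit: USD 15,350.17

Best loop USD → CHF → CAD → USD:
USD 690,000.00 × 0.89592 (sell USD at bid) = CHF 618,184.80
CHF 618,184.80 ÷ 0.67945 (buy CAD at ask) = CAD 909,831.19
CAD 909,831.19 ÷ 1.2899 (buy USD at ask) = USD 705,350.17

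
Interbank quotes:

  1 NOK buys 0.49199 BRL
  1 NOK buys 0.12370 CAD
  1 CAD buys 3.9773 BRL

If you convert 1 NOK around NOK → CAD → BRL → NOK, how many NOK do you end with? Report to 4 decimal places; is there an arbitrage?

Around NOK → CAD → BRL → NOK: 1 × 0.12370 × 3.9773 ÷ 0.49199 = 1.000004
Product ≈ 1 (deviation 0.000%, within rounding noise).

1.0000 (no arbitrage)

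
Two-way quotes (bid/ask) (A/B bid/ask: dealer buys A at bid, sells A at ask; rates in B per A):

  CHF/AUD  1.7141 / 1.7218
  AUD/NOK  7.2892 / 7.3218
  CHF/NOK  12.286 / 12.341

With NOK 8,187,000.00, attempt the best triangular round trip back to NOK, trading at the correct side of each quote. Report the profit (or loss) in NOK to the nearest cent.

Net profit: NOK 101,777.07

Best loop NOK → CHF → AUD → NOK:
NOK 8,187,000.00 ÷ 12.341 (buy CHF at ask) = CHF 663,398.43
CHF 663,398.43 × 1.7141 (sell CHF at bid) = AUD 1,137,131.25
AUD 1,137,131.25 × 7.2892 (sell AUD at bid) = NOK 8,288,777.07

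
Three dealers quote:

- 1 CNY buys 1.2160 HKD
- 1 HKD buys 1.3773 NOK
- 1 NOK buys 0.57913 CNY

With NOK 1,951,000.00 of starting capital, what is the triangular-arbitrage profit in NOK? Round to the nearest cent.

Profit: NOK 60,495.59

Profitable loop is NOK → HKD → CNY → NOK:
NOK 1,951,000.00 ÷ 1.3773 = HKD 1,416,539.61
HKD 1,416,539.61 ÷ 1.2160 = CNY 1,164,917.44
CNY 1,164,917.44 ÷ 0.57913 = NOK 2,011,495.59
Profit = NOK 2,011,495.59 − NOK 1,951,000.00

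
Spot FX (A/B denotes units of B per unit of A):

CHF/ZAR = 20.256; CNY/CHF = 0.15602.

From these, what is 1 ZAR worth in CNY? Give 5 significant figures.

1 ZAR ÷ 20.256 = 0.0493681 CHF
0.0493681 CHF ÷ 0.15602 = 0.316422 CNY

ZAR/CNY = 0.31642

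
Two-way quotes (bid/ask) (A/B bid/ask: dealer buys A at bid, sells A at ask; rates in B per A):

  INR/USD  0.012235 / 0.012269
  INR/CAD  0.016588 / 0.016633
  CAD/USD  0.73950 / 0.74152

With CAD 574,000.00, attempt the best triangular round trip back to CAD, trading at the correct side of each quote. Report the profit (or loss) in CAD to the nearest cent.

Best loop CAD → USD → INR → CAD:
CAD 574,000.00 × 0.73950 (sell CAD at bid) = USD 424,473.00
USD 424,473.00 ÷ 0.012269 (buy INR at ask) = INR 34,597,196.19
INR 34,597,196.19 × 0.016588 (sell INR at bid) = CAD 573,898.29

Net result: CAD -101.71 (no profitable arbitrage after spreads)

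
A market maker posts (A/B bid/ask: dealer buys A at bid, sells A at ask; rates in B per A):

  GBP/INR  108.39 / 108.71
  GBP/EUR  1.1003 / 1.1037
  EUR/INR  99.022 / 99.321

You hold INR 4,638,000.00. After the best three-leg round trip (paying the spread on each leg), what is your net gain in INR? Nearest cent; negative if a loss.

Net profit: INR 10,406.02

Best loop INR → GBP → EUR → INR:
INR 4,638,000.00 ÷ 108.71 (buy GBP at ask) = GBP 42,663.97
GBP 42,663.97 × 1.1003 (sell GBP at bid) = EUR 46,943.16
EUR 46,943.16 × 99.022 (sell EUR at bid) = INR 4,648,406.02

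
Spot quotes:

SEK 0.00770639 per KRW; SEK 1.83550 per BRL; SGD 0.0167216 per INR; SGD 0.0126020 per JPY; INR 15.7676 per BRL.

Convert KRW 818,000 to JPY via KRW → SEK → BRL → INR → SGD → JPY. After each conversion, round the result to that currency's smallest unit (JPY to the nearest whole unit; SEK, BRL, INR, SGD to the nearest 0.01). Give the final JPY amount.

KRW 818,000 × 0.00770639 = SEK 6,303.83
SEK 6,303.83 ÷ 1.83550 = BRL 3,434.39
BRL 3,434.39 × 15.7676 = INR 54,152.09
INR 54,152.09 × 0.0167216 = SGD 905.51
SGD 905.51 ÷ 0.0126020 = JPY 71,854

JPY 71,854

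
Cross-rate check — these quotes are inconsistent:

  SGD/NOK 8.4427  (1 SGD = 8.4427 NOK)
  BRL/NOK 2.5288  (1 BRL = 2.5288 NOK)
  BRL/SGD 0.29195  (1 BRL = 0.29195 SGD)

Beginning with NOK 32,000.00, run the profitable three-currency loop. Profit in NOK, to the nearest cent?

Profitable loop is NOK → SGD → BRL → NOK:
NOK 32,000.00 ÷ 8.4427 = SGD 3,790.26
SGD 3,790.26 ÷ 0.29195 = BRL 12,982.55
BRL 12,982.55 × 2.5288 = NOK 32,830.28
Profit = NOK 32,830.28 − NOK 32,000.00

Profit: NOK 830.28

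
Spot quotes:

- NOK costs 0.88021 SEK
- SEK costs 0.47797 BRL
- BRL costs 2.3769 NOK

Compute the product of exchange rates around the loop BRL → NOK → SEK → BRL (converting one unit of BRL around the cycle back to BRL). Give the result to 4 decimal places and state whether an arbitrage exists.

1.0000 (no arbitrage)

Around BRL → NOK → SEK → BRL: 1 × 2.3769 × 0.88021 × 0.47797 = 0.999995
Product ≈ 1 (deviation 0.000%, within rounding noise).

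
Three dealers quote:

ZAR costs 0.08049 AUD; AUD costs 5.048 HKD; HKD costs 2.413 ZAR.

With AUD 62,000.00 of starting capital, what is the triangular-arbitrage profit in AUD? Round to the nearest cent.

Profitable loop is AUD → ZAR → HKD → AUD:
AUD 62,000.00 ÷ 0.08049 = ZAR 770,282.02
ZAR 770,282.02 ÷ 2.413 = HKD 319,221.73
HKD 319,221.73 ÷ 5.048 = AUD 63,237.27
Profit = AUD 63,237.27 − AUD 62,000.00

Profit: AUD 1,237.27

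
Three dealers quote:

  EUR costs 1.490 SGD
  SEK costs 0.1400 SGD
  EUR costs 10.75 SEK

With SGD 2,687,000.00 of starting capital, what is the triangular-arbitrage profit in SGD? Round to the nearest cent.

Profitable loop is SGD → EUR → SEK → SGD:
SGD 2,687,000.00 ÷ 1.490 = EUR 1,803,355.70
EUR 1,803,355.70 × 10.75 = SEK 19,386,073.83
SEK 19,386,073.83 × 0.1400 = SGD 2,714,050.34
Profit = SGD 2,714,050.34 − SGD 2,687,000.00

Profit: SGD 27,050.34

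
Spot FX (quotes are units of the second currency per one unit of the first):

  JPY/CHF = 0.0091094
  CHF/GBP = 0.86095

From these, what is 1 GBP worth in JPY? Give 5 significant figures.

GBP/JPY = 127.51

1 GBP ÷ 0.86095 = 1.16151 CHF
1.16151 CHF ÷ 0.0091094 = 127.506 JPY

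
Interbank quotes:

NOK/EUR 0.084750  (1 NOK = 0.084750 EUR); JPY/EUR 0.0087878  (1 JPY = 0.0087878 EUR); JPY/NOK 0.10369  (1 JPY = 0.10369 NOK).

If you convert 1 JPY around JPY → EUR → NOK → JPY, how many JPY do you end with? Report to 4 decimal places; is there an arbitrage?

Around JPY → EUR → NOK → JPY: 1 × 0.0087878 ÷ 0.084750 ÷ 0.10369 = 1.000008
Product ≈ 1 (deviation 0.001%, within rounding noise).

1.0000 (no arbitrage)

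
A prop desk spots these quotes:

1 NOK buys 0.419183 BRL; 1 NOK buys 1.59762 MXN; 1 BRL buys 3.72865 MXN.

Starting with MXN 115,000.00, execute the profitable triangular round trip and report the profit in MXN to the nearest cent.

Profit: MXN 2,548.22

Profitable loop is MXN → BRL → NOK → MXN:
MXN 115,000.00 ÷ 3.72865 = BRL 30,842.26
BRL 30,842.26 ÷ 0.419183 = NOK 73,577.08
NOK 73,577.08 × 1.59762 = MXN 117,548.22
Profit = MXN 117,548.22 − MXN 115,000.00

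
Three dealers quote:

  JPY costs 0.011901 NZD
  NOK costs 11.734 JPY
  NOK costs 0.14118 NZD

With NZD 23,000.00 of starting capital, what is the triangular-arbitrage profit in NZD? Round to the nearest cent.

Profitable loop is NZD → JPY → NOK → NZD:
NZD 23,000.00 ÷ 0.011901 = JPY 1,932,611
JPY 1,932,611 ÷ 11.734 = NOK 164,701.78
NOK 164,701.78 × 0.14118 = NZD 23,252.60
Profit = NZD 23,252.60 − NZD 23,000.00

Profit: NZD 252.60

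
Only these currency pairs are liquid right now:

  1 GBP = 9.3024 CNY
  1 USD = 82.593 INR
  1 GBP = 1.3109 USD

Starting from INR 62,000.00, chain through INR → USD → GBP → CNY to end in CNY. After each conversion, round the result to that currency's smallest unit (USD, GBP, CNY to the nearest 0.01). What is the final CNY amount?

INR 62,000.00 ÷ 82.593 = USD 750.67
USD 750.67 ÷ 1.3109 = GBP 572.64
GBP 572.64 × 9.3024 = CNY 5,326.93

CNY 5,326.93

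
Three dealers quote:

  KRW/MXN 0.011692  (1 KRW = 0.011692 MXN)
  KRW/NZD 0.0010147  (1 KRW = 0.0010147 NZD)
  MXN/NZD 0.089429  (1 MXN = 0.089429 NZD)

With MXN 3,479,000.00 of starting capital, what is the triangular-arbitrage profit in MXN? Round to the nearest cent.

Profitable loop is MXN → NZD → KRW → MXN:
MXN 3,479,000.00 × 0.089429 = NZD 311,123.49
NZD 311,123.49 ÷ 0.0010147 = KRW 306,616,232
KRW 306,616,232 × 0.011692 = MXN 3,584,956.99
Profit = MXN 3,584,956.99 − MXN 3,479,000.00

Profit: MXN 105,956.99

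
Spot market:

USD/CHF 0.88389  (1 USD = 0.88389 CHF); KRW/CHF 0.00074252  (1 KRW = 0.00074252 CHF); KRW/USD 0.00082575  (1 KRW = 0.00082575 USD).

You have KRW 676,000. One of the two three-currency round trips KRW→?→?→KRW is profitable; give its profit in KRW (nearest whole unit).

Profit: KRW 11,714

Profitable loop is KRW → CHF → USD → KRW:
KRW 676,000 × 0.00074252 = CHF 501.94
CHF 501.94 ÷ 0.88389 = USD 567.88
USD 567.88 ÷ 0.00082575 = KRW 687,714
Profit = KRW 687,714 − KRW 676,000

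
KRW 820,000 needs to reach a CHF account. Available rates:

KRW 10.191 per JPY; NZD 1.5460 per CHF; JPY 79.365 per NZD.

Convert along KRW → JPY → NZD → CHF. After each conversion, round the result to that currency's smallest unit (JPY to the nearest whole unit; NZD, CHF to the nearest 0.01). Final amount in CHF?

KRW 820,000 ÷ 10.191 = JPY 80,463
JPY 80,463 ÷ 79.365 = NZD 1,013.83
NZD 1,013.83 ÷ 1.5460 = CHF 655.78

CHF 655.78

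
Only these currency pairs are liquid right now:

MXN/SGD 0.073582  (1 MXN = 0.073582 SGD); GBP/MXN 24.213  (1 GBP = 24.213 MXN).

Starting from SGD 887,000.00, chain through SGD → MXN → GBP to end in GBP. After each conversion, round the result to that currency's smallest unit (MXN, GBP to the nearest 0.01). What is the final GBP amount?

SGD 887,000.00 ÷ 0.073582 = MXN 12,054,578.57
MXN 12,054,578.57 ÷ 24.213 = GBP 497,855.64

GBP 497,855.64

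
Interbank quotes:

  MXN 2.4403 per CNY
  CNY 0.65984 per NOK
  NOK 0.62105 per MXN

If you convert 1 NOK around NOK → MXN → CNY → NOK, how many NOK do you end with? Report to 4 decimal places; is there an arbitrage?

1.0000 (no arbitrage)

Around NOK → MXN → CNY → NOK: 1 ÷ 0.62105 ÷ 2.4403 ÷ 0.65984 = 0.999981
Product ≈ 1 (deviation 0.002%, within rounding noise).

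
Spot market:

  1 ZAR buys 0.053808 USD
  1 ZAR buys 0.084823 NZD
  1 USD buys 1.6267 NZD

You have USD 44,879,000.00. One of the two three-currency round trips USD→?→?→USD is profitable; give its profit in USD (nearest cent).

Profitable loop is USD → NZD → ZAR → USD:
USD 44,879,000.00 × 1.6267 = NZD 73,004,669.30
NZD 73,004,669.30 ÷ 0.084823 = ZAR 860,670,682.48
ZAR 860,670,682.48 × 0.053808 = USD 46,310,968.08
Profit = USD 46,310,968.08 − USD 44,879,000.00

Profit: USD 1,431,968.08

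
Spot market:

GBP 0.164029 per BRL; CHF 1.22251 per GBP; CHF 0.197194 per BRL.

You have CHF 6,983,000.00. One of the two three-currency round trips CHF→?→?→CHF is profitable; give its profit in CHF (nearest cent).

Profitable loop is CHF → BRL → GBP → CHF:
CHF 6,983,000.00 ÷ 0.197194 = BRL 35,411,827.95
BRL 35,411,827.95 × 0.164029 = GBP 5,808,566.73
GBP 5,808,566.73 × 1.22251 = CHF 7,101,030.91
Profit = CHF 7,101,030.91 − CHF 6,983,000.00

Profit: CHF 118,030.91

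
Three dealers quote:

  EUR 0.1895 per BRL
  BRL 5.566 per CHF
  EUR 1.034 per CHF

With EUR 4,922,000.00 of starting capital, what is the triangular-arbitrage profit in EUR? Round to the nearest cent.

Profit: EUR 98,806.53

Profitable loop is EUR → CHF → BRL → EUR:
EUR 4,922,000.00 ÷ 1.034 = CHF 4,760,154.74
CHF 4,760,154.74 × 5.566 = BRL 26,495,021.28
BRL 26,495,021.28 × 0.1895 = EUR 5,020,806.53
Profit = EUR 5,020,806.53 − EUR 4,922,000.00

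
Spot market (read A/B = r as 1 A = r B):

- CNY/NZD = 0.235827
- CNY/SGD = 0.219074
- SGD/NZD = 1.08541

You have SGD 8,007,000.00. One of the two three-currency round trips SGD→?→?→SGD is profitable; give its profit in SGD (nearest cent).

Profit: SGD 66,483.44

Profitable loop is SGD → NZD → CNY → SGD:
SGD 8,007,000.00 × 1.08541 = NZD 8,690,877.87
NZD 8,690,877.87 ÷ 0.235827 = CNY 36,852,768.64
CNY 36,852,768.64 × 0.219074 = SGD 8,073,483.44
Profit = SGD 8,073,483.44 − SGD 8,007,000.00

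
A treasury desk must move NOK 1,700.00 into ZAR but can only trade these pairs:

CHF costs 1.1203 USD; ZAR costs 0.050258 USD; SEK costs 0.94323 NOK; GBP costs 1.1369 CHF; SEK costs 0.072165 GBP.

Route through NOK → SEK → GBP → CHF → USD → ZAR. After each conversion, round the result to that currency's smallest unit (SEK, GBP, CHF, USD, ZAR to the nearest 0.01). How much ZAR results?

NOK 1,700.00 ÷ 0.94323 = SEK 1,802.32
SEK 1,802.32 × 0.072165 = GBP 130.06
GBP 130.06 × 1.1369 = CHF 147.87
CHF 147.87 × 1.1203 = USD 165.66
USD 165.66 ÷ 0.050258 = ZAR 3,296.19

ZAR 3,296.19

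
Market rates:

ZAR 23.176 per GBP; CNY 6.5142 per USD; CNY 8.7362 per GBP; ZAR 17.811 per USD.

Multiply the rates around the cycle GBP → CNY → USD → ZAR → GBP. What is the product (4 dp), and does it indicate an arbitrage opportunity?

Around GBP → CNY → USD → ZAR → GBP: 1 × 8.7362 ÷ 6.5142 × 17.811 ÷ 23.176 = 1.030650
Product > 1; profitable direction is GBP → CNY → USD → ZAR → GBP.

1.0307 (arbitrage exists)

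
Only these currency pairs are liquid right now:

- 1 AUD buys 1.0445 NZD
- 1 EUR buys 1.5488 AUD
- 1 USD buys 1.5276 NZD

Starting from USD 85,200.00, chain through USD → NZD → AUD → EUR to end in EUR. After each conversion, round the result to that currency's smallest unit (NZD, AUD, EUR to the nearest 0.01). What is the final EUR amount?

USD 85,200.00 × 1.5276 = NZD 130,151.52
NZD 130,151.52 ÷ 1.0445 = AUD 124,606.53
AUD 124,606.53 ÷ 1.5488 = EUR 80,453.60

EUR 80,453.60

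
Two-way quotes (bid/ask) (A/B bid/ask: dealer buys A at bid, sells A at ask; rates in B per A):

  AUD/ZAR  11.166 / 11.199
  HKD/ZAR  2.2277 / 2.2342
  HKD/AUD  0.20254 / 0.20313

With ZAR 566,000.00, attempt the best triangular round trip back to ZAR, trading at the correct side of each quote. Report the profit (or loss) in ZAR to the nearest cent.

Net profit: ZAR 6,931.65

Best loop ZAR → HKD → AUD → ZAR:
ZAR 566,000.00 ÷ 2.2342 (buy HKD at ask) = HKD 253,334.53
HKD 253,334.53 × 0.20254 (sell HKD at bid) = AUD 51,310.38
AUD 51,310.38 × 11.166 (sell AUD at bid) = ZAR 572,931.65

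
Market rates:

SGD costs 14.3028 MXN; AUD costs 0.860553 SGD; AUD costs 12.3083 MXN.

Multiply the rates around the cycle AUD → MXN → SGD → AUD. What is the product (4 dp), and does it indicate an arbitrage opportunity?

1.0000 (no arbitrage)

Around AUD → MXN → SGD → AUD: 1 × 12.3083 ÷ 14.3028 ÷ 0.860553 = 0.999999
Product ≈ 1 (deviation 0.000%, within rounding noise).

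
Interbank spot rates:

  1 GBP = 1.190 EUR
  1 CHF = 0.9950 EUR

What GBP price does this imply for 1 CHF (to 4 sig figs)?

1 CHF × 0.9950 = 0.995 EUR
0.995 EUR ÷ 1.190 = 0.836134 GBP

CHF/GBP = 0.8361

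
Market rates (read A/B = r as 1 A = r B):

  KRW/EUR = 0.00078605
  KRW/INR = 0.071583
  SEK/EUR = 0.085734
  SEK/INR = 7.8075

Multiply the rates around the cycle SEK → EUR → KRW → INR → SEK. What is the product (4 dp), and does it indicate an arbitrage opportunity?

Around SEK → EUR → KRW → INR → SEK: 1 × 0.085734 ÷ 0.00078605 × 0.071583 ÷ 7.8075 = 1.000002
Product ≈ 1 (deviation 0.000%, within rounding noise).

1.0000 (no arbitrage)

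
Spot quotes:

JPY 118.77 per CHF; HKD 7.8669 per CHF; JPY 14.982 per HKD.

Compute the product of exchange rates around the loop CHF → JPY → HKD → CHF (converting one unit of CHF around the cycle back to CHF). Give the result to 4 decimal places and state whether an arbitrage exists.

Around CHF → JPY → HKD → CHF: 1 × 118.77 ÷ 14.982 ÷ 7.8669 = 1.007705
Product > 1; profitable direction is CHF → JPY → HKD → CHF.

1.0077 (arbitrage exists)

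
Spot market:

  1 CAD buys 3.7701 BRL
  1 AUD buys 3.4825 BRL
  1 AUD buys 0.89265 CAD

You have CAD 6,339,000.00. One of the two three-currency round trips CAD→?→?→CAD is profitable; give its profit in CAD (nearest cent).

Profit: CAD 220,606.65

Profitable loop is CAD → AUD → BRL → CAD:
CAD 6,339,000.00 ÷ 0.89265 = AUD 7,101,327.51
AUD 7,101,327.51 × 3.4825 = BRL 24,730,373.05
BRL 24,730,373.05 ÷ 3.7701 = CAD 6,559,606.65
Profit = CAD 6,559,606.65 − CAD 6,339,000.00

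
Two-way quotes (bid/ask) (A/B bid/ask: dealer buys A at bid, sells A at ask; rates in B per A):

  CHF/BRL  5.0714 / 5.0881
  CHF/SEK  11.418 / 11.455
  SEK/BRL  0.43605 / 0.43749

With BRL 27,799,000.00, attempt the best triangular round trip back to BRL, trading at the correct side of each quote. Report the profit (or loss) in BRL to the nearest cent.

Net profit: BRL 332,559.98

Best loop BRL → SEK → CHF → BRL:
BRL 27,799,000.00 ÷ 0.43749 (buy SEK at ask) = SEK 63,542,023.82
SEK 63,542,023.82 ÷ 11.455 (buy CHF at ask) = CHF 5,547,099.42
CHF 5,547,099.42 × 5.0714 (sell CHF at bid) = BRL 28,131,559.98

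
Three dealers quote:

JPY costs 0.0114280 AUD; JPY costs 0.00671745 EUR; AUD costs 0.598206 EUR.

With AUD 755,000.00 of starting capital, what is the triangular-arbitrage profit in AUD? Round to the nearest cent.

Profit: AUD 13,357.80

Profitable loop is AUD → EUR → JPY → AUD:
AUD 755,000.00 × 0.598206 = EUR 451,645.53
EUR 451,645.53 ÷ 0.00671745 = JPY 67,234,669
JPY 67,234,669 × 0.0114280 = AUD 768,357.80
Profit = AUD 768,357.80 − AUD 755,000.00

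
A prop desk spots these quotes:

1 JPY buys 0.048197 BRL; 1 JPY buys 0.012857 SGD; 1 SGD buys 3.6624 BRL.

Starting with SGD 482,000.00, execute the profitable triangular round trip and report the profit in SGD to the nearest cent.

Profit: SGD 11,357.38

Profitable loop is SGD → JPY → BRL → SGD:
SGD 482,000.00 ÷ 0.012857 = JPY 37,489,305
JPY 37,489,305 × 0.048197 = BRL 1,806,872.05
BRL 1,806,872.05 ÷ 3.6624 = SGD 493,357.38
Profit = SGD 493,357.38 − SGD 482,000.00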